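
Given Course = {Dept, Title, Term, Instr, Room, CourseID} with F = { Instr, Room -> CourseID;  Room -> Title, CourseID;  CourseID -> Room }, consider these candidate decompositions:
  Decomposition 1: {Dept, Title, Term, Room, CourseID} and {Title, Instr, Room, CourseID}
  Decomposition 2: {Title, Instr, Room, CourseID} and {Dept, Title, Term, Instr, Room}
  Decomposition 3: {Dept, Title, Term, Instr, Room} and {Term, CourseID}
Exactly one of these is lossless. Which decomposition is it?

Decomposition 2

Decomposition 1: common = {Title, Room, CourseID}, closure = {Title, Room, CourseID} → lossy.
Decomposition 2: common = {Title, Instr, Room}, closure = {Title, Instr, Room, CourseID} → lossless.
Decomposition 3: common = {Term}, closure = {Term} → lossy.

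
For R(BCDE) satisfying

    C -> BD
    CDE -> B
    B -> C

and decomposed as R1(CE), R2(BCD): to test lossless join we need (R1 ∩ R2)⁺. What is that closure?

R1 ∩ R2 = {C}.
C → BD applies, adding BD
Closure: {BCD}.

BCD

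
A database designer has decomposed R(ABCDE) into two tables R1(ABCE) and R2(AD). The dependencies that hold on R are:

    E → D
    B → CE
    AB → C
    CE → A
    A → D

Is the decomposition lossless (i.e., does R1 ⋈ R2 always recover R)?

Yes

Common attributes: R1 ∩ R2 = {A}.
Closure of {A}: A → D applies, adding D. So (A)⁺ = {AD}.
This closure contains every attribute of R2, so R1 ∩ R2 → R2. The join is lossless.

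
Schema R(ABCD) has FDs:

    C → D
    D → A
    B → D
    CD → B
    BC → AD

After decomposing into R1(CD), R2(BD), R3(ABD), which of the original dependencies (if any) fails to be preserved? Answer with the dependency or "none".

CD → B

Check CD → B: no single fragment contains all of {BCD}, and the restricted closure of {CD} across the fragments never reaches {B}.
C → D is preserved.
D → A is preserved.
B → D is preserved.
BC → AD is preserved.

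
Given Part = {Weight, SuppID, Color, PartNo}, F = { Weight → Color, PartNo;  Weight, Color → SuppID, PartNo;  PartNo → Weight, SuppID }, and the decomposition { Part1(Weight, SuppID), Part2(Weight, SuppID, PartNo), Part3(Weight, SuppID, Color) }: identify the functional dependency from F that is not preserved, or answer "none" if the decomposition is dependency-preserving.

Weight → Color, PartNo: restricted closure across fragments reaches Color, PartNo.
Weight, Color → SuppID, PartNo: restricted closure across fragments reaches SuppID, PartNo.
PartNo → Weight, SuppID lies within Part2.
Every dependency is enforceable on the fragments, so the decomposition is dependency-preserving.

none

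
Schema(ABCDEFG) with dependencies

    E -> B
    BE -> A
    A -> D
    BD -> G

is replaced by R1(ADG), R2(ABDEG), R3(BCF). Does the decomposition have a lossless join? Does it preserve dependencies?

lossy but dependency-preserving

Lossless test (chase): applying each FD to every pair of rows produces no changes in the tableau, so no row becomes fully distinguished — the join is lossy.
Dependency preservation: every FD's attributes lie within a single fragment, so each can be enforced locally — preserved.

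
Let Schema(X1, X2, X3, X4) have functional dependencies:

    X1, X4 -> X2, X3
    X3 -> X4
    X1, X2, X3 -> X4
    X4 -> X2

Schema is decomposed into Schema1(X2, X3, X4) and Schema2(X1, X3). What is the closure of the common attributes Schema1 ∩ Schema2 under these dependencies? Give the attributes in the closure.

Schema1 ∩ Schema2 = {X3}.
X3 → X4 applies, adding X4
X4 → X2 applies, adding X2
Closure: {X2, X3, X4}.

X2, X3, X4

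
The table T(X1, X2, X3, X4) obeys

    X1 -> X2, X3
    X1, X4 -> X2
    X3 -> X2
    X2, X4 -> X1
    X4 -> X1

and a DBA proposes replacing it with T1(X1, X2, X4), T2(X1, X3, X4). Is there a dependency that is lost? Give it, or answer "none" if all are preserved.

X3 -> X2

Check X3 → X2: no single fragment contains all of {X2, X3}, and the restricted closure of {X3} across the fragments never reaches {X2}.
X1 → X2, X3 is preserved.
X1, X4 → X2 is preserved.
X2, X4 → X1 is preserved.
X4 → X1 is preserved.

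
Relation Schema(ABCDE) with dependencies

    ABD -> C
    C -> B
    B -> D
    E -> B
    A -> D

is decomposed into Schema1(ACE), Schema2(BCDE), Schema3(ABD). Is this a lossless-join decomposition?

Yes

Chase test. Columns are ABCDE; row i has aⱼ where attribute j ∈ Schemai, else bᵢⱼ.
Initial tableau (one row per fragment):
  row 1: a1 b12 a3 b14 a5
  row 2: b21 a2 a3 a4 a5
  row 3: a1 a2 b33 a4 b35
Rows 1 and 2 agree on C; apply C→B and equate their B entries.
Rows 1 and 2 agree on B; apply B→D and equate their D entries.
Rows 1 and 3 agree on ABD; apply ABD→C and equate their C entries.
Row 1 is now all distinguished symbols — the join is lossless.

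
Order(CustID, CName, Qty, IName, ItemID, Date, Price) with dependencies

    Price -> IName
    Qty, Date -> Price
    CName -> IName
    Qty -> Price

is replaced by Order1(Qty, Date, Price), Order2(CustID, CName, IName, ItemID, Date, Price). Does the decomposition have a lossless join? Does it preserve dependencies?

Lossless test: (Date, Price)⁺ = {IName, Date, Price}, which is a superkey of neither fragment — lossy.
Dependency preservation: every FD's attributes lie within a single fragment, so each can be enforced locally — preserved.

lossy but dependency-preserving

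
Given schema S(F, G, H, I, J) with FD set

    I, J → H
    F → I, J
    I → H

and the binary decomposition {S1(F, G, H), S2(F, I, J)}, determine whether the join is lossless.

Common attributes: S1 ∩ S2 = {F}.
Closure of {F}: F → I, J applies, adding I, J; I → H applies, adding H. So (F)⁺ = {F, H, I, J}.
This closure contains every attribute of S2, so S1 ∩ S2 → S2. The join is lossless.

Yes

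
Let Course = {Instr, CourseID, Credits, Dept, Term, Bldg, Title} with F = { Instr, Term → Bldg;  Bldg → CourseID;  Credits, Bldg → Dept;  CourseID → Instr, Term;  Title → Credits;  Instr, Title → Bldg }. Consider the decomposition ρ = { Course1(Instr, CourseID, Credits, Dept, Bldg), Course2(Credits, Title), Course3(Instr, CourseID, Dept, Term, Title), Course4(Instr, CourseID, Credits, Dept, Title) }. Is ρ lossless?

Chase test. Columns are Instr, CourseID, Credits, Dept, Term, Bldg, Title; row i has aⱼ where attribute j ∈ Coursei, else bᵢⱼ.
Initial tableau (one row per fragment):
  row 1: a1 a2 a3 a4 b15 a6 b17
  row 2: b21 b22 a3 b24 b25 b26 a7
  row 3: a1 a2 b33 a4 a5 b36 a7
  row 4: a1 a2 a3 a4 b45 b46 a7
Rows 1 and 3 agree on CourseID; apply CourseID→Instr, Term and equate their Instr, Term entries.
Rows 1 and 4 agree on CourseID; apply CourseID→Instr, Term and equate their Instr, Term entries.
Rows 2 and 3 agree on Title; apply Title→Credits and equate their Credits entries.
Rows 3 and 4 agree on Instr, Title; apply Instr, Title→Bldg and equate their Bldg entries.
Rows 1 and 3 agree on Instr, Term; apply Instr, Term→Bldg and equate their Bldg entries.
Row 3 is now all distinguished symbols — the join is lossless.

Yes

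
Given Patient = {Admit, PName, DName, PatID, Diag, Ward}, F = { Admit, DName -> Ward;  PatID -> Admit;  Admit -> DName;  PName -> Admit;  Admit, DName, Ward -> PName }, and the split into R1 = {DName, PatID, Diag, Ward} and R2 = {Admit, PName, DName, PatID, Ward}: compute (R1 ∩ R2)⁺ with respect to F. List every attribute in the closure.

Admit, PName, DName, PatID, Ward

R1 ∩ R2 = {DName, PatID, Ward}.
PatID → Admit applies, adding Admit
Admit, DName, Ward → PName applies, adding PName
Closure: {Admit, PName, DName, PatID, Ward}.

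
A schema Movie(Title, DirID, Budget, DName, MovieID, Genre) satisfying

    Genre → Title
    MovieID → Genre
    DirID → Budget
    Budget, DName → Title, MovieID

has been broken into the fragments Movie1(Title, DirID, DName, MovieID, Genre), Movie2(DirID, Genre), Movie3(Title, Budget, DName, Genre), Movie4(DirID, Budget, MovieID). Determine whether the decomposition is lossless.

Yes

Chase test. Columns are Title, DirID, Budget, DName, MovieID, Genre; row i has aⱼ where attribute j ∈ Moviei, else bᵢⱼ.
Initial tableau (one row per fragment):
  row 1: a1 a2 b13 a4 a5 a6
  row 2: b21 a2 b23 b24 b25 a6
  row 3: a1 b32 a3 a4 b35 a6
  row 4: b41 a2 a3 b44 a5 b46
Rows 1 and 2 agree on Genre; apply Genre→Title and equate their Title entries.
Rows 1 and 4 agree on MovieID; apply MovieID→Genre and equate their Genre entries.
Rows 1 and 2 agree on DirID; apply DirID→Budget and equate their Budget entries.
Rows 1 and 4 agree on DirID; apply DirID→Budget and equate their Budget entries.
Rows 1 and 3 agree on Budget, DName; apply Budget, DName→Title, MovieID and equate their Title, MovieID entries.
Rows 1 and 4 agree on Genre; apply Genre→Title and equate their Title entries.
Row 1 is now all distinguished symbols — the join is lossless.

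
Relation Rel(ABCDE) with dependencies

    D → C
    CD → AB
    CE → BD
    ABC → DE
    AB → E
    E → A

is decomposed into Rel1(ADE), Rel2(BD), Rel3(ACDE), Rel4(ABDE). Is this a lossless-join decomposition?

Yes

Chase test. Columns are ABCDE; row i has aⱼ where attribute j ∈ Reli, else bᵢⱼ.
Initial tableau (one row per fragment):
  row 1: a1 b12 b13 a4 a5
  row 2: b21 a2 b23 a4 b25
  row 3: a1 b32 a3 a4 a5
  row 4: a1 a2 b43 a4 a5
Rows 1 and 2 agree on D; apply D→C and equate their C entries.
Rows 1 and 3 agree on D; apply D→C and equate their C entries.
Rows 1 and 4 agree on D; apply D→C and equate their C entries.
Rows 1 and 2 agree on CD; apply CD→AB and equate their AB entries.
Rows 1 and 3 agree on CD; apply CD→AB and equate their AB entries.
Rows 1 and 2 agree on ABC; apply ABC→DE and equate their DE entries.
Row 1 is now all distinguished symbols — the join is lossless.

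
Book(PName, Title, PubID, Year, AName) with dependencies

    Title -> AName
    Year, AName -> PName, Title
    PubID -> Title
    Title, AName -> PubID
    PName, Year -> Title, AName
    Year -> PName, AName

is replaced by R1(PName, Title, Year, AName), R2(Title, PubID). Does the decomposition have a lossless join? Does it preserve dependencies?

Lossless test: (Title)⁺ = {Title, PubID, AName}, which contains all of one fragment — lossless.
Dependency preservation: Title, AName → PubID is not contained in any single fragment, but the restricted closure of its left-hand side across the fragments still reaches the right-hand side; the remaining FDs each lie inside some fragment. All dependencies are preserved.

lossless and dependency-preserving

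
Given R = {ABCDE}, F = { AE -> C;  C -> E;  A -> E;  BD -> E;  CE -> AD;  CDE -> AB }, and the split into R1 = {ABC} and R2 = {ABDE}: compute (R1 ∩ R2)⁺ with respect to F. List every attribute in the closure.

ABCDE

R1 ∩ R2 = {AB}.
A → E applies, adding E
AE → C applies, adding C
CE → AD applies, adding D
Closure: {ABCDE}.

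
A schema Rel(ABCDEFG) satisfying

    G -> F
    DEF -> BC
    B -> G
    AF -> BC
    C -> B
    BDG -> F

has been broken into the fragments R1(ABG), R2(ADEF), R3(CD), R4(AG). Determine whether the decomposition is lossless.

No

Chase test. Columns are ABCDEFG; row i has aⱼ where attribute j ∈ Ri, else bᵢⱼ.
Initial tableau (one row per fragment):
  row 1: a1 a2 b13 b14 b15 b16 a7
  row 2: a1 b22 b23 a4 a5 a6 b27
  row 3: b31 b32 a3 a4 b35 b36 b37
  row 4: a1 b42 b43 b44 b45 b46 a7
Rows 1 and 4 agree on G; apply G→F and equate their F entries.
Rows 1 and 4 agree on AF; apply AF→BC and equate their BC entries.
No row becomes fully distinguished — the join is lossy.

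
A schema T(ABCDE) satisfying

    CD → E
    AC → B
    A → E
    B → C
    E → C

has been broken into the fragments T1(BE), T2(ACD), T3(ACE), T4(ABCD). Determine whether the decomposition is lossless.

Chase test. Columns are ABCDE; row i has aⱼ where attribute j ∈ Ti, else bᵢⱼ.
Initial tableau (one row per fragment):
  row 1: b11 a2 b13 b14 a5
  row 2: a1 b22 a3 a4 b25
  row 3: a1 b32 a3 b34 a5
  row 4: a1 a2 a3 a4 b45
Rows 2 and 4 agree on CD; apply CD→E and equate their E entries.
Rows 2 and 3 agree on AC; apply AC→B and equate their B entries.
Rows 2 and 4 agree on AC; apply AC→B and equate their B entries.
Rows 2 and 3 agree on A; apply A→E and equate their E entries.
Rows 1 and 2 agree on B; apply B→C and equate their C entries.
Row 2 is now all distinguished symbols — the join is lossless.

Yes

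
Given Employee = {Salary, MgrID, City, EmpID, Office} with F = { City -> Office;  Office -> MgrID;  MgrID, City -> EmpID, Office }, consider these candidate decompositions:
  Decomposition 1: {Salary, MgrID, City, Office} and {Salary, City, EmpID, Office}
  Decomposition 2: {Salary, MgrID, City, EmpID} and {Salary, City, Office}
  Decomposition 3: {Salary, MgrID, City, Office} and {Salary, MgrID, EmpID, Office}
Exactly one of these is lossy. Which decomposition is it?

Decomposition 3

Decomposition 1: common = {Salary, City, Office}, closure = {Salary, MgrID, City, EmpID, Office} → lossless.
Decomposition 2: common = {Salary, City}, closure = {Salary, MgrID, City, EmpID, Office} → lossless.
Decomposition 3: common = {Salary, MgrID, Office}, closure = {Salary, MgrID, Office} → lossy.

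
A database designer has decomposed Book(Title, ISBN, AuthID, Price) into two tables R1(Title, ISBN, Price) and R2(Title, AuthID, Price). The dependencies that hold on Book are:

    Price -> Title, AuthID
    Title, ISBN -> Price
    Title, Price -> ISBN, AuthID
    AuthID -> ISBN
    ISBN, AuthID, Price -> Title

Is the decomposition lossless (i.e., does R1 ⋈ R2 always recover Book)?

Yes

Common attributes: R1 ∩ R2 = {Title, Price}.
Closure of {Title, Price}: Price → Title, AuthID applies, adding AuthID; Title, Price → ISBN, AuthID applies, adding ISBN. So (Title, Price)⁺ = {Title, ISBN, AuthID, Price}.
This closure contains every attribute of R1, so R1 ∩ R2 → R1. The join is lossless.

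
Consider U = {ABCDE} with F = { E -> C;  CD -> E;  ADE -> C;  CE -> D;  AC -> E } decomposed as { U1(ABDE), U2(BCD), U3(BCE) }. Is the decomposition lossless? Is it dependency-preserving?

Lossless test (chase): Rows 1 and 3 agree on E; apply E→C and equate their C entries. Rows 1 and 2 agree on CD; apply CD→E and equate their E entries. Rows 1 and 3 agree on CE; apply CE→D and equate their D entries. Row 1 is now all distinguished symbols — the join is lossless.
Dependency preservation: the restricted closure of {CD} across the fragments never reaches {E}, so CD → E cannot be enforced without a join — not preserved.

lossless but not dependency-preserving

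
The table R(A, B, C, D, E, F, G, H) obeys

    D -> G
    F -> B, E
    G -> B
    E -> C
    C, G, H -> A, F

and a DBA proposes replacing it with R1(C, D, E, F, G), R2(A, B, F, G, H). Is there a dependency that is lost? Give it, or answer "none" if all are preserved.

Check C, G, H → A, F: no single fragment contains all of {A, C, F, G, H}, and the restricted closure of {C, G, H} across the fragments never reaches {A, F}.
D → G is preserved.
F → B, E is preserved.
G → B is preserved.
E → C is preserved.

C, G, H -> A, F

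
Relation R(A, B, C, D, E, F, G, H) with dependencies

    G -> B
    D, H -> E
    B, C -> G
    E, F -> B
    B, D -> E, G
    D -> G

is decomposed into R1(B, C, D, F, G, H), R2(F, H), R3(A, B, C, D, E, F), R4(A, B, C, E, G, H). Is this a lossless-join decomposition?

No

Chase test. Columns are A, B, C, D, E, F, G, H; row i has aⱼ where attribute j ∈ Ri, else bᵢⱼ.
Initial tableau (one row per fragment):
  row 1: b11 a2 a3 a4 b15 a6 a7 a8
  row 2: b21 b22 b23 b24 b25 a6 b27 a8
  row 3: a1 a2 a3 a4 a5 a6 b37 b38
  row 4: a1 a2 a3 b44 a5 b46 a7 a8
Rows 1 and 3 agree on B, C; apply B, C→G and equate their G entries.
Rows 1 and 3 agree on B, D; apply B, D→E, G and equate their E, G entries.
No row becomes fully distinguished — the join is lossy.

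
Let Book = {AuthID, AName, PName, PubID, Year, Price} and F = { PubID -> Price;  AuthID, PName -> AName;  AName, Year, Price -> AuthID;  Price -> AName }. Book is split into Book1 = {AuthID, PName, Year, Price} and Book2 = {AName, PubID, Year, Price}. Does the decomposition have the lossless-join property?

No

Common attributes: Book1 ∩ Book2 = {Year, Price}.
Closure of {Year, Price}: Price → AName applies, adding AName; AName, Year, Price → AuthID applies, adding AuthID. So (Year, Price)⁺ = {AuthID, AName, Year, Price}.
The closure contains neither all of Book1 = {AuthID, PName, Year, Price} nor all of Book2 = {AName, PubID, Year, Price}, so the common attributes are not a superkey of either fragment. The join is lossy.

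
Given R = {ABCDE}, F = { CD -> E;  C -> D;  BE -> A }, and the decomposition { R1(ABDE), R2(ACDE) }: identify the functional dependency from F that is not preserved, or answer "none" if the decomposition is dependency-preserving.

CD → E lies within R2.
C → D lies within R2.
BE → A lies within R1.
Every dependency is enforceable on the fragments, so the decomposition is dependency-preserving.

none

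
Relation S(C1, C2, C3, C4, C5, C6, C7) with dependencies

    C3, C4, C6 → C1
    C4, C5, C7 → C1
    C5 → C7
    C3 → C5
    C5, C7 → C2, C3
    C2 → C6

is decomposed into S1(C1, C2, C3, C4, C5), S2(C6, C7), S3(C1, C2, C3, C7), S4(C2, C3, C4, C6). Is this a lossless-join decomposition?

Yes

Chase test. Columns are C1, C2, C3, C4, C5, C6, C7; row i has aⱼ where attribute j ∈ Si, else bᵢⱼ.
Initial tableau (one row per fragment):
  row 1: a1 a2 a3 a4 a5 b16 b17
  row 2: b21 b22 b23 b24 b25 a6 a7
  row 3: a1 a2 a3 b34 b35 b36 a7
  row 4: b41 a2 a3 a4 b45 a6 b47
Rows 1 and 3 agree on C3; apply C3→C5 and equate their C5 entries.
Rows 1 and 4 agree on C3; apply C3→C5 and equate their C5 entries.
Rows 1 and 3 agree on C2; apply C2→C6 and equate their C6 entries.
Rows 1 and 4 agree on C2; apply C2→C6 and equate their C6 entries.
Rows 1 and 4 agree on C3, C4, C6; apply C3, C4, C6→C1 and equate their C1 entries.
Rows 1 and 3 agree on C5; apply C5→C7 and equate their C7 entries.
Rows 1 and 4 agree on C5; apply C5→C7 and equate their C7 entries.
Row 1 is now all distinguished symbols — the join is lossless.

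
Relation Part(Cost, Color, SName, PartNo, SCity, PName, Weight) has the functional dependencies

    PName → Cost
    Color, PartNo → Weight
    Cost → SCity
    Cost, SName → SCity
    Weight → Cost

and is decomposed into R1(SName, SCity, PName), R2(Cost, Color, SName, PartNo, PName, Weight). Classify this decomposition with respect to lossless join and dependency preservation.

lossless but not dependency-preserving

Lossless test: (SName, PName)⁺ = {Cost, SName, SCity, PName}, which contains all of one fragment — lossless.
Dependency preservation: the restricted closure of {Cost} across the fragments never reaches {SCity}, so Cost → SCity cannot be enforced without a join — not preserved.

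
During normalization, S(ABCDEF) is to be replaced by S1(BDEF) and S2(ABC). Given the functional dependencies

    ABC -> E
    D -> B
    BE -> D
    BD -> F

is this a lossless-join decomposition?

Common attributes: S1 ∩ S2 = {B}.
No dependency enlarges {B}, so (B)⁺ = {B}.
The closure contains neither all of S1 = {BDEF} nor all of S2 = {ABC}, so the common attributes are not a superkey of either fragment. The join is lossy.

No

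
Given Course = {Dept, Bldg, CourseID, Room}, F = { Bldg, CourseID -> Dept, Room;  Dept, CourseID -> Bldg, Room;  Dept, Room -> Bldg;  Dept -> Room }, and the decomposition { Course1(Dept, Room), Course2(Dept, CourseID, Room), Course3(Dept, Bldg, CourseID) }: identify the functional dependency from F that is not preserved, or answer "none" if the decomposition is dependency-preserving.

none

Bldg, CourseID → Dept, Room: restricted closure across fragments reaches Dept, Room.
Dept, CourseID → Bldg, Room: restricted closure across fragments reaches Bldg, Room.
Dept, Room → Bldg: restricted closure across fragments reaches Bldg.
Dept → Room lies within Course1.
Every dependency is enforceable on the fragments, so the decomposition is dependency-preserving.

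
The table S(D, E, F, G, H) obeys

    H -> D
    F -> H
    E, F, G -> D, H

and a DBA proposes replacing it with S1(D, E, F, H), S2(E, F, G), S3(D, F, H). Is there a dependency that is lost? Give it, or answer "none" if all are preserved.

none

H → D lies within S1.
F → H lies within S1.
E, F, G → D, H: restricted closure across fragments reaches D, H.
Every dependency is enforceable on the fragments, so the decomposition is dependency-preserving.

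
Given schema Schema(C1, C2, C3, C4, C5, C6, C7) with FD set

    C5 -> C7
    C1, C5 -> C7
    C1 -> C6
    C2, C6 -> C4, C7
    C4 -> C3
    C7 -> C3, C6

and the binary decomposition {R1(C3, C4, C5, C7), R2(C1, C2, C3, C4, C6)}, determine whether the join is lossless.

No

Common attributes: R1 ∩ R2 = {C3, C4}.
No dependency enlarges {C3, C4}, so (C3, C4)⁺ = {C3, C4}.
The closure contains neither all of R1 = {C3, C4, C5, C7} nor all of R2 = {C1, C2, C3, C4, C6}, so the common attributes are not a superkey of either fragment. The join is lossy.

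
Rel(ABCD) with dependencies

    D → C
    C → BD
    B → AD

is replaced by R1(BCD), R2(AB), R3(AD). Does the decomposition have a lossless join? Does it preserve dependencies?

Lossless test (chase): Rows 1 and 3 agree on D; apply D→C and equate their C entries. Rows 1 and 3 agree on C; apply C→BD and equate their BD entries. Rows 1 and 2 agree on B; apply B→AD and equate their AD entries. Rows 1 and 2 agree on D; apply D→C and equate their C entries. Row 1 is now all distinguished symbols — the join is lossless.
Dependency preservation: B → AD is not contained in any single fragment, but the restricted closure of its left-hand side across the fragments still reaches the right-hand side; the remaining FDs each lie inside some fragment. All dependencies are preserved.

lossless and dependency-preserving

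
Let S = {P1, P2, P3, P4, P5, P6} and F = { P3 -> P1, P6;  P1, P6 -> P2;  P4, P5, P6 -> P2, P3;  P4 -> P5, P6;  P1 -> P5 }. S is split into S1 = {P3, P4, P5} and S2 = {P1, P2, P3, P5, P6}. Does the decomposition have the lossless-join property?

Common attributes: S1 ∩ S2 = {P3, P5}.
Closure of {P3, P5}: P3 → P1, P6 applies, adding P1, P6; P1, P6 → P2 applies, adding P2. So (P3, P5)⁺ = {P1, P2, P3, P5, P6}.
This closure contains every attribute of S2, so S1 ∩ S2 → S2. The join is lossless.

Yes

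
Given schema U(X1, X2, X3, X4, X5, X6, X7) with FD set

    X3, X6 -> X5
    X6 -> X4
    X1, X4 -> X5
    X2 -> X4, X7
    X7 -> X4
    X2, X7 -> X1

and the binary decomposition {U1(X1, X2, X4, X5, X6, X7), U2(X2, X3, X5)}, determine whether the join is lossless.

No

Common attributes: U1 ∩ U2 = {X2, X5}.
Closure of {X2, X5}: X2 → X4, X7 applies, adding X4, X7; X2, X7 → X1 applies, adding X1. So (X2, X5)⁺ = {X1, X2, X4, X5, X7}.
The closure contains neither all of U1 = {X1, X2, X4, X5, X6, X7} nor all of U2 = {X2, X3, X5}, so the common attributes are not a superkey of either fragment. The join is lossy.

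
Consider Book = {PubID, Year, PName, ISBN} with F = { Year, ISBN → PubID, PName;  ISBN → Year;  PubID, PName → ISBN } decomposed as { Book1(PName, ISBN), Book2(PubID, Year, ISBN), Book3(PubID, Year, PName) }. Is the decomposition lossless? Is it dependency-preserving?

lossless but not dependency-preserving

Lossless test (chase): Rows 1 and 2 agree on ISBN; apply ISBN→Year and equate their Year entries. Rows 1 and 2 agree on Year, ISBN; apply Year, ISBN→PubID, PName and equate their PubID, PName entries. Rows 1 and 3 agree on PubID, PName; apply PubID, PName→ISBN and equate their ISBN entries. Row 1 is now all distinguished symbols — the join is lossless.
Dependency preservation: the restricted closure of {PubID, PName} across the fragments never reaches {ISBN}, so PubID, PName → ISBN cannot be enforced without a join — not preserved.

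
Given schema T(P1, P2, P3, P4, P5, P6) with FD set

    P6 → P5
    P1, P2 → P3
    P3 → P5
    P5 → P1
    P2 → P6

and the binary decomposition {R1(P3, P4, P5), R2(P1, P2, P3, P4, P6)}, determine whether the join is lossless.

Common attributes: R1 ∩ R2 = {P3, P4}.
Closure of {P3, P4}: P3 → P5 applies, adding P5; P5 → P1 applies, adding P1. So (P3, P4)⁺ = {P1, P3, P4, P5}.
This closure contains every attribute of R1, so R1 ∩ R2 → R1. The join is lossless.

Yes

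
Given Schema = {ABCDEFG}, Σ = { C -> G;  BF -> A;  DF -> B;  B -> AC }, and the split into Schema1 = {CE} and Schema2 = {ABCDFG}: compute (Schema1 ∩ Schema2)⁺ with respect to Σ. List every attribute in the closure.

CG

Schema1 ∩ Schema2 = {C}.
C → G applies, adding G
Closure: {CG}.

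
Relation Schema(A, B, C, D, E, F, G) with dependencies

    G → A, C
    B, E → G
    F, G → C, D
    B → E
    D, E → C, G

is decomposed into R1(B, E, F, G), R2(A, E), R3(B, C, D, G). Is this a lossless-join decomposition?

No

Chase test. Columns are A, B, C, D, E, F, G; row i has aⱼ where attribute j ∈ Ri, else bᵢⱼ.
Initial tableau (one row per fragment):
  row 1: b11 a2 b13 b14 a5 a6 a7
  row 2: a1 b22 b23 b24 a5 b26 b27
  row 3: b31 a2 a3 a4 b35 b36 a7
Rows 1 and 3 agree on G; apply G→A, C and equate their A, C entries.
Rows 1 and 3 agree on B; apply B→E and equate their E entries.
No row becomes fully distinguished — the join is lossy.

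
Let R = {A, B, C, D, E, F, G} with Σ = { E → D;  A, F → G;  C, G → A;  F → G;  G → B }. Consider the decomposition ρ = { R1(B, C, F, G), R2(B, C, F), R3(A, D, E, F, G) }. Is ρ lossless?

No

Chase test. Columns are A, B, C, D, E, F, G; row i has aⱼ where attribute j ∈ Ri, else bᵢⱼ.
Initial tableau (one row per fragment):
  row 1: b11 a2 a3 b14 b15 a6 a7
  row 2: b21 a2 a3 b24 b25 a6 b27
  row 3: a1 b32 b33 a4 a5 a6 a7
Rows 1 and 2 agree on F; apply F→G and equate their G entries.
Rows 1 and 3 agree on G; apply G→B and equate their B entries.
Rows 1 and 2 agree on C, G; apply C, G→A and equate their A entries.
No row becomes fully distinguished — the join is lossy.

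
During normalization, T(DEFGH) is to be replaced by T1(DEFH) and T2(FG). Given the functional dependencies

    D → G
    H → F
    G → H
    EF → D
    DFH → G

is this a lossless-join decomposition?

Common attributes: T1 ∩ T2 = {F}.
No dependency enlarges {F}, so (F)⁺ = {F}.
The closure contains neither all of T1 = {DEFH} nor all of T2 = {FG}, so the common attributes are not a superkey of either fragment. The join is lossy.

No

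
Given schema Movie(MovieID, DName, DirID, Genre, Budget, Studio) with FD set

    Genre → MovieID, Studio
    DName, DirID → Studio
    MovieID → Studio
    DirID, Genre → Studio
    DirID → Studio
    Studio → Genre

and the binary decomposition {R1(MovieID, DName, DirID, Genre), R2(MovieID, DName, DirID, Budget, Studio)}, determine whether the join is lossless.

Common attributes: R1 ∩ R2 = {MovieID, DName, DirID}.
Closure of {MovieID, DName, DirID}: DName, DirID → Studio applies, adding Studio; Studio → Genre applies, adding Genre. So (MovieID, DName, DirID)⁺ = {MovieID, DName, DirID, Genre, Studio}.
This closure contains every attribute of R1, so R1 ∩ R2 → R1. The join is lossless.

Yes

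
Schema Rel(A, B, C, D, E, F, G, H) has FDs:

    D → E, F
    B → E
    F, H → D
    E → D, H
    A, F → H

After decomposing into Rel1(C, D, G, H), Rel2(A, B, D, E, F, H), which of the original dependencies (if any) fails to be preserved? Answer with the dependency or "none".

D → E, F lies within Rel2.
B → E lies within Rel2.
F, H → D lies within Rel2.
E → D, H lies within Rel2.
A, F → H lies within Rel2.
Every dependency is enforceable on the fragments, so the decomposition is dependency-preserving.

none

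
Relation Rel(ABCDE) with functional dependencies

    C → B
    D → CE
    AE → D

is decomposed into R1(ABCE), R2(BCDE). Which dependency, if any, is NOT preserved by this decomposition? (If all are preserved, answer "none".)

Check AE → D: no single fragment contains all of {ADE}, and the restricted closure of {AE} across the fragments never reaches {D}.
C → B is preserved.
D → CE is preserved.

AE → D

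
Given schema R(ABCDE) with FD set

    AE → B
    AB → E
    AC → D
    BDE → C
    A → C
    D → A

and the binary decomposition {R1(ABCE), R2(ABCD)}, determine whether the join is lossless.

Common attributes: R1 ∩ R2 = {ABC}.
Closure of {ABC}: AB → E applies, adding E; AC → D applies, adding D. So (ABC)⁺ = {ABCDE}.
This closure contains every attribute of R1, so R1 ∩ R2 → R1. The join is lossless.

Yes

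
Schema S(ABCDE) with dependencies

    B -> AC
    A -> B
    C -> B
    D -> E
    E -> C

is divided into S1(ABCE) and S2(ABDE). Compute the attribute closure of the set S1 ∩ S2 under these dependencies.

S1 ∩ S2 = {ABE}.
B → AC applies, adding C
Closure: {ABCE}.

ABCE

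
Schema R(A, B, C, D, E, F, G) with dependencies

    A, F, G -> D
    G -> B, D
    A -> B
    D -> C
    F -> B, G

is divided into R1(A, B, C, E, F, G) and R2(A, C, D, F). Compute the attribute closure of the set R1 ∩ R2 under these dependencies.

A, B, C, D, F, G

R1 ∩ R2 = {A, C, F}.
A → B applies, adding B
F → B, G applies, adding G
A, F, G → D applies, adding D
Closure: {A, B, C, D, F, G}.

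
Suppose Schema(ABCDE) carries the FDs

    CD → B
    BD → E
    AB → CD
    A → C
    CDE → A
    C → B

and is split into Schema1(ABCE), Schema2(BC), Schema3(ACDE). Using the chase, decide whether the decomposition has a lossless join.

Chase test. Columns are ABCDE; row i has aⱼ where attribute j ∈ Schemai, else bᵢⱼ.
Initial tableau (one row per fragment):
  row 1: a1 a2 a3 b14 a5
  row 2: b21 a2 a3 b24 b25
  row 3: a1 b32 a3 a4 a5
Rows 1 and 3 agree on C; apply C→B and equate their B entries.
Rows 1 and 3 agree on AB; apply AB→CD and equate their CD entries.
Row 1 is now all distinguished symbols — the join is lossless.

Yes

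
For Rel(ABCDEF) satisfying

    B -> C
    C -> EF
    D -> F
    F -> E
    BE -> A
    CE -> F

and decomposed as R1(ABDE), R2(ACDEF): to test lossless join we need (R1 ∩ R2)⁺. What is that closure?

ADEF

R1 ∩ R2 = {ADE}.
D → F applies, adding F
Closure: {ADEF}.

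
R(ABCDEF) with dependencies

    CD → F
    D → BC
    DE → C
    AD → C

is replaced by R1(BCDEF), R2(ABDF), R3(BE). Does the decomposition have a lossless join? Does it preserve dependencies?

Lossless test (chase): Rows 1 and 2 agree on D; apply D→BC and equate their BC entries. No row becomes fully distinguished — the join is lossy.
Dependency preservation: AD → C is not contained in any single fragment, but the restricted closure of its left-hand side across the fragments still reaches the right-hand side; the remaining FDs each lie inside some fragment. All dependencies are preserved.

lossy but dependency-preserving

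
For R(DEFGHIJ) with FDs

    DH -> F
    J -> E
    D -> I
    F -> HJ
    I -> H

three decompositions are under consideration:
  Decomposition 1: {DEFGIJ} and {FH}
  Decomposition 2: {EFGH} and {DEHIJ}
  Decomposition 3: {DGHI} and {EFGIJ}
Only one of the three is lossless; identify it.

Decomposition 1: common = {F}, closure = {EFHJ} → lossless.
Decomposition 2: common = {EH}, closure = {EH} → lossy.
Decomposition 3: common = {GI}, closure = {GHI} → lossy.

Decomposition 1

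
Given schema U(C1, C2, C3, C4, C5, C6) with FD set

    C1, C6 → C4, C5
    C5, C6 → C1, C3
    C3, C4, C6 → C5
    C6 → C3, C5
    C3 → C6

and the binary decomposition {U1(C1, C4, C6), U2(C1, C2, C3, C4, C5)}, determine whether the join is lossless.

Common attributes: U1 ∩ U2 = {C1, C4}.
No dependency enlarges {C1, C4}, so (C1, C4)⁺ = {C1, C4}.
The closure contains neither all of U1 = {C1, C4, C6} nor all of U2 = {C1, C2, C3, C4, C5}, so the common attributes are not a superkey of either fragment. The join is lossy.

No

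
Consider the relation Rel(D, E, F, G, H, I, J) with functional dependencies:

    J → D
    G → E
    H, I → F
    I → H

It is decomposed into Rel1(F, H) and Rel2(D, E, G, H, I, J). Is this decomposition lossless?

No

Common attributes: Rel1 ∩ Rel2 = {H}.
No dependency enlarges {H}, so (H)⁺ = {H}.
The closure contains neither all of Rel1 = {F, H} nor all of Rel2 = {D, E, G, H, I, J}, so the common attributes are not a superkey of either fragment. The join is lossy.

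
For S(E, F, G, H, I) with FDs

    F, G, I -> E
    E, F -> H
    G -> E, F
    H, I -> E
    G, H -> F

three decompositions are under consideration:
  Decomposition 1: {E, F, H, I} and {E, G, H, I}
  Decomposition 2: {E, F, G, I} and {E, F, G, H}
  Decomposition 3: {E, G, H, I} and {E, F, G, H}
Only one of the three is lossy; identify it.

Decomposition 1: common = {E, H, I}, closure = {E, H, I} → lossy.
Decomposition 2: common = {E, F, G}, closure = {E, F, G, H} → lossless.
Decomposition 3: common = {E, G, H}, closure = {E, F, G, H} → lossless.

Decomposition 1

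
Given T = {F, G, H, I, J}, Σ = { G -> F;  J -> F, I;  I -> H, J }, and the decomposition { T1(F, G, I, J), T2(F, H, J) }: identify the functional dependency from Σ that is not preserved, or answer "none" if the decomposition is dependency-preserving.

G → F lies within T1.
J → F, I lies within T1.
I → H, J: restricted closure across fragments reaches H, J.
Every dependency is enforceable on the fragments, so the decomposition is dependency-preserving.

none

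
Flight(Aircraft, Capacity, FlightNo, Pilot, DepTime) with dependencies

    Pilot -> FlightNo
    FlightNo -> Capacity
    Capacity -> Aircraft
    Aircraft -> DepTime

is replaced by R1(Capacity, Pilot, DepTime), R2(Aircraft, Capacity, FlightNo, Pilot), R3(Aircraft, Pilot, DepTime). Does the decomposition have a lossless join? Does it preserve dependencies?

lossless and dependency-preserving

Lossless test (chase): Rows 1 and 2 agree on Pilot; apply Pilot→FlightNo and equate their FlightNo entries. Rows 1 and 3 agree on Pilot; apply Pilot→FlightNo and equate their FlightNo entries. Rows 1 and 3 agree on FlightNo; apply FlightNo→Capacity and equate their Capacity entries. Rows 1 and 2 agree on Capacity; apply Capacity→Aircraft and equate their Aircraft entries. Rows 1 and 2 agree on Aircraft; apply Aircraft→DepTime and equate their DepTime entries. Row 1 is now all distinguished symbols — the join is lossless.
Dependency preservation: every FD's attributes lie within a single fragment, so each can be enforced locally — preserved.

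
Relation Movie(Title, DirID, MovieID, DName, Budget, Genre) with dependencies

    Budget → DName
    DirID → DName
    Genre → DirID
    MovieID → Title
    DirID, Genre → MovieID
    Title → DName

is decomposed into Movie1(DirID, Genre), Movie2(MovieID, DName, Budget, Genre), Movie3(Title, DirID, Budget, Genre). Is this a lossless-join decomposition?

Chase test. Columns are Title, DirID, MovieID, DName, Budget, Genre; row i has aⱼ where attribute j ∈ Moviei, else bᵢⱼ.
Initial tableau (one row per fragment):
  row 1: b11 a2 b13 b14 b15 a6
  row 2: b21 b22 a3 a4 a5 a6
  row 3: a1 a2 b33 b34 a5 a6
Rows 2 and 3 agree on Budget; apply Budget→DName and equate their DName entries.
Rows 1 and 3 agree on DirID; apply DirID→DName and equate their DName entries.
Rows 1 and 2 agree on Genre; apply Genre→DirID and equate their DirID entries.
Rows 1 and 2 agree on DirID, Genre; apply DirID, Genre→MovieID and equate their MovieID entries.
Rows 1 and 3 agree on DirID, Genre; apply DirID, Genre→MovieID and equate their MovieID entries.
Rows 1 and 2 agree on MovieID; apply MovieID→Title and equate their Title entries.
Rows 1 and 3 agree on MovieID; apply MovieID→Title and equate their Title entries.
Row 2 is now all distinguished symbols — the join is lossless.

Yes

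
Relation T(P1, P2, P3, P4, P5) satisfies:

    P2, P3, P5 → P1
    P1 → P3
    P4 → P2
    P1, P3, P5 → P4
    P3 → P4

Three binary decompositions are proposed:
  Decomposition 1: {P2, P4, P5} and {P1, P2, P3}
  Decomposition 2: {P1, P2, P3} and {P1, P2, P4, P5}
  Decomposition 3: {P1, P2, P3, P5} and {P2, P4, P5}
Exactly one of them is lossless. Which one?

Decomposition 2

Decomposition 1: common = {P2}, closure = {P2} → lossy.
Decomposition 2: common = {P1, P2}, closure = {P1, P2, P3, P4} → lossless.
Decomposition 3: common = {P2, P5}, closure = {P2, P5} → lossy.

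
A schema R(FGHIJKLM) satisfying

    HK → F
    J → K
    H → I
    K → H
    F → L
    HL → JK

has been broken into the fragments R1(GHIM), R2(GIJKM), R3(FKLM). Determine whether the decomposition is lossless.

No

Chase test. Columns are FGHIJKLM; row i has aⱼ where attribute j ∈ Ri, else bᵢⱼ.
Initial tableau (one row per fragment):
  row 1: b11 a2 a3 a4 b15 b16 b17 a8
  row 2: b21 a2 b23 a4 a5 a6 b27 a8
  row 3: a1 b32 b33 b34 b35 a6 a7 a8
Rows 2 and 3 agree on K; apply K→H and equate their H entries.
Rows 2 and 3 agree on HK; apply HK→F and equate their F entries.
Rows 2 and 3 agree on H; apply H→I and equate their I entries.
Rows 2 and 3 agree on F; apply F→L and equate their L entries.
Rows 2 and 3 agree on HL; apply HL→JK and equate their JK entries.
No row becomes fully distinguished — the join is lossy.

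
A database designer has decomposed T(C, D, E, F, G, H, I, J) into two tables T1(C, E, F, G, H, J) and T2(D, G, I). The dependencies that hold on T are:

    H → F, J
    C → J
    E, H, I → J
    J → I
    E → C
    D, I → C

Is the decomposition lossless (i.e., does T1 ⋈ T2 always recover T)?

Common attributes: T1 ∩ T2 = {G}.
No dependency enlarges {G}, so (G)⁺ = {G}.
The closure contains neither all of T1 = {C, E, F, G, H, J} nor all of T2 = {D, G, I}, so the common attributes are not a superkey of either fragment. The join is lossy.

No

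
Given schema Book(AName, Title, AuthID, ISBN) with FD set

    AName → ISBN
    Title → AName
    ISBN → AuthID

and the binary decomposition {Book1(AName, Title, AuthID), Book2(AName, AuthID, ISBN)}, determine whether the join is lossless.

Common attributes: Book1 ∩ Book2 = {AName, AuthID}.
Closure of {AName, AuthID}: AName → ISBN applies, adding ISBN. So (AName, AuthID)⁺ = {AName, AuthID, ISBN}.
This closure contains every attribute of Book2, so Book1 ∩ Book2 → Book2. The join is lossless.

Yes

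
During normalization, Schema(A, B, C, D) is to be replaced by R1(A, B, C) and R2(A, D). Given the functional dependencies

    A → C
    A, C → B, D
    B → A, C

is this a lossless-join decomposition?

Yes

Common attributes: R1 ∩ R2 = {A}.
Closure of {A}: A → C applies, adding C; A, C → B, D applies, adding B, D. So (A)⁺ = {A, B, C, D}.
This closure contains every attribute of R1, so R1 ∩ R2 → R1. The join is lossless.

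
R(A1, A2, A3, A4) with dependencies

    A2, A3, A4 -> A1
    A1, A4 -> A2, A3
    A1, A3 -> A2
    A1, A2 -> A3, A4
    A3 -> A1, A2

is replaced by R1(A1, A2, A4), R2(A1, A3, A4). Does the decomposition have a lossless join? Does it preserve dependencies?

Lossless test: (A1, A4)⁺ = {A1, A2, A3, A4}, which contains all of one fragment — lossless.
Dependency preservation: A2, A3, A4 → A1; A1, A4 → A2, A3; A1, A3 → A2; A1, A2 → A3, A4; A3 → A1, A2 are not contained in any single fragment, but the restricted closure of each left-hand side across the fragments still reaches the right-hand side; the remaining FDs each lie inside some fragment. All dependencies are preserved.

lossless and dependency-preserving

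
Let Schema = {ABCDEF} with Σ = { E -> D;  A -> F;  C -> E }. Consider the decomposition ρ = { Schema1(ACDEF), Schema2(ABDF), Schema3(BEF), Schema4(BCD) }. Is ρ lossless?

Chase test. Columns are ABCDEF; row i has aⱼ where attribute j ∈ Schemai, else bᵢⱼ.
Initial tableau (one row per fragment):
  row 1: a1 b12 a3 a4 a5 a6
  row 2: a1 a2 b23 a4 b25 a6
  row 3: b31 a2 b33 b34 a5 a6
  row 4: b41 a2 a3 a4 b45 b46
Rows 1 and 3 agree on E; apply E→D and equate their D entries.
Rows 1 and 4 agree on C; apply C→E and equate their E entries.
No row becomes fully distinguished — the join is lossy.

No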